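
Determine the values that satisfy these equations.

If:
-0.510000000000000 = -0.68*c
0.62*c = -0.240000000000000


Then:
No Solution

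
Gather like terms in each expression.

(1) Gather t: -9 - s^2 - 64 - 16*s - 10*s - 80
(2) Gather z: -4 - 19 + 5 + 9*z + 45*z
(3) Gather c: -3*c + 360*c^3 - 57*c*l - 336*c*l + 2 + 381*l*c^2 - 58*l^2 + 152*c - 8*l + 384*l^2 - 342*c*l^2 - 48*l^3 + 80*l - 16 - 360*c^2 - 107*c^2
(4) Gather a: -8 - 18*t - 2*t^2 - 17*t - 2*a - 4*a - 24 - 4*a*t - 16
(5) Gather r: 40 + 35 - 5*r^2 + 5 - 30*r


(1) = -s^2 - 26*s - 153
(2) = 54*z - 18
(3) = 360*c^3 + c^2*(381*l - 467) + c*(-342*l^2 - 393*l + 149) - 48*l^3 + 326*l^2 + 72*l - 14
(4) = a*(-4*t - 6) - 2*t^2 - 35*t - 48
(5) = -5*r^2 - 30*r + 80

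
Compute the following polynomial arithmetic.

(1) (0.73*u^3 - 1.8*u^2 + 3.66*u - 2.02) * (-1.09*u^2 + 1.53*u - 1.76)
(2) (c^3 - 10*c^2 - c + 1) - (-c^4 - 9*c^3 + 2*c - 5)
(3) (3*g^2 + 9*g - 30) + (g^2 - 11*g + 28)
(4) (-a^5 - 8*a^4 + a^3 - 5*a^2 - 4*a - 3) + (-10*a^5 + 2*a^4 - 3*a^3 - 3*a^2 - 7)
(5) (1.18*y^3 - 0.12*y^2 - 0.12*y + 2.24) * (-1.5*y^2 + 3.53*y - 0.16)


(1) = -0.7957*u^5 + 3.0789*u^4 - 8.0282*u^3 + 10.9696*u^2 - 9.5322*u + 3.5552
(2) = c^4 + 10*c^3 - 10*c^2 - 3*c + 6
(3) = 4*g^2 - 2*g - 2
(4) = -11*a^5 - 6*a^4 - 2*a^3 - 8*a^2 - 4*a - 10
(5) = -1.77*y^5 + 4.3454*y^4 - 0.4324*y^3 - 3.7644*y^2 + 7.9264*y - 0.3584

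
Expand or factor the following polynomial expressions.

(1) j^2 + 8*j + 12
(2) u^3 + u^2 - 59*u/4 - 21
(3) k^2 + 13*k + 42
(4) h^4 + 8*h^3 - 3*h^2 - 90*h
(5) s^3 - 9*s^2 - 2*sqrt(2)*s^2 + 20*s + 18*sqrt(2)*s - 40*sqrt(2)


(1) = (j + 2)*(j + 6)
(2) = (u - 4)*(u + 3/2)*(u + 7/2)
(3) = (k + 6)*(k + 7)
(4) = h*(h - 3)*(h + 5)*(h + 6)
(5) = (s - 5)*(s - 4)*(s - 2*sqrt(2))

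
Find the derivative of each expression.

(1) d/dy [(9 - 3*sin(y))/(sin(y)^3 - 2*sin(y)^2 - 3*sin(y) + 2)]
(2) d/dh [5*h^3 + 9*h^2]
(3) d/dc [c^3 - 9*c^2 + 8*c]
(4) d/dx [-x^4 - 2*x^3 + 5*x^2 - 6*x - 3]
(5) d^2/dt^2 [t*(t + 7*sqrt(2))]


(1) = 3*(2*sin(y)^3 - 11*sin(y)^2 + 12*sin(y) + 7)*cos(y)/(sin(y)^3 - 2*sin(y)^2 - 3*sin(y) + 2)^2
(2) = 3*h*(5*h + 6)
(3) = 3*c^2 - 18*c + 8
(4) = -4*x^3 - 6*x^2 + 10*x - 6
(5) = 2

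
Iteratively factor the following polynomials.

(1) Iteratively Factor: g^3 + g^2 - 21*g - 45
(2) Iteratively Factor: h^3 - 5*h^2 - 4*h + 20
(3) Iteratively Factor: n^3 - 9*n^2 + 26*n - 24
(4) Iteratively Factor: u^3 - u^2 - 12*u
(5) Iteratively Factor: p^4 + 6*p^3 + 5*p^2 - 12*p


(1) = (g + 3)*(g^2 - 2*g - 15) = (g + 3)^2*(g - 5)
(2) = (h - 5)*(h^2 - 4) = (h - 5)*(h - 2)*(h + 2)
(3) = (n - 3)*(n^2 - 6*n + 8) = (n - 4)*(n - 3)*(n - 2)
(4) = (u - 4)*(u^2 + 3*u) = (u - 4)*(u + 3)*(u)
(5) = (p - 1)*(p^3 + 7*p^2 + 12*p) = (p - 1)*(p + 4)*(p^2 + 3*p) = p*(p - 1)*(p + 4)*(p + 3)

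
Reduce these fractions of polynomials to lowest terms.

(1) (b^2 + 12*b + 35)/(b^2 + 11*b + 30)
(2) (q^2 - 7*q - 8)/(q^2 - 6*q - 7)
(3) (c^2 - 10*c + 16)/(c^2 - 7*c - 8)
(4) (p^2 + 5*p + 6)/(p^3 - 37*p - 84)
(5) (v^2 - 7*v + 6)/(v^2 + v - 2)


(1) = (b + 7)/(b + 6)
(2) = (q - 8)/(q - 7)
(3) = (c - 2)/(c + 1)
(4) = (p + 2)/(p^2 - 3*p - 28)
(5) = (v - 6)/(v + 2)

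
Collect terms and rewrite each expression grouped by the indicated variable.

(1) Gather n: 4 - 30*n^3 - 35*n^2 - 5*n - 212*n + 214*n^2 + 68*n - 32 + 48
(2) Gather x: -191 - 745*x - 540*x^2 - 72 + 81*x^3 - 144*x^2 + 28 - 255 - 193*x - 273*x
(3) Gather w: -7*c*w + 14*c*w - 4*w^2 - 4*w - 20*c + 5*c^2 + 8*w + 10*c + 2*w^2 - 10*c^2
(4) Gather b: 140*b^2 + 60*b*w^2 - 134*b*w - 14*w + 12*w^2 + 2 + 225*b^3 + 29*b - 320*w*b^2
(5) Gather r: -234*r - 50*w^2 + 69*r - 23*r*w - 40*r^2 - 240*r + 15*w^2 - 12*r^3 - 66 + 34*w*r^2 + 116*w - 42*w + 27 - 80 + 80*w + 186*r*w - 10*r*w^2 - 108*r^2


(1) = -30*n^3 + 179*n^2 - 149*n + 20
(2) = 81*x^3 - 684*x^2 - 1211*x - 490
(3) = -5*c^2 - 10*c - 2*w^2 + w*(7*c + 4)
(4) = 225*b^3 + b^2*(140 - 320*w) + b*(60*w^2 - 134*w + 29) + 12*w^2 - 14*w + 2
(5) = -12*r^3 + r^2*(34*w - 148) + r*(-10*w^2 + 163*w - 405) - 35*w^2 + 154*w - 119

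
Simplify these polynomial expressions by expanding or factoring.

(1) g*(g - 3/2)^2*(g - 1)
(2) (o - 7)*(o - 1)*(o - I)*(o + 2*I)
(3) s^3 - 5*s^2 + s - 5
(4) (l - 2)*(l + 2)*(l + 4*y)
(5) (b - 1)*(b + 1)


(1) = g^4 - 4*g^3 + 21*g^2/4 - 9*g/4
(2) = o^4 - 8*o^3 + I*o^3 + 9*o^2 - 8*I*o^2 - 16*o + 7*I*o + 14
(3) = (s - 5)*(s - I)*(s + I)
(4) = l^3 + 4*l^2*y - 4*l - 16*y
(5) = b^2 - 1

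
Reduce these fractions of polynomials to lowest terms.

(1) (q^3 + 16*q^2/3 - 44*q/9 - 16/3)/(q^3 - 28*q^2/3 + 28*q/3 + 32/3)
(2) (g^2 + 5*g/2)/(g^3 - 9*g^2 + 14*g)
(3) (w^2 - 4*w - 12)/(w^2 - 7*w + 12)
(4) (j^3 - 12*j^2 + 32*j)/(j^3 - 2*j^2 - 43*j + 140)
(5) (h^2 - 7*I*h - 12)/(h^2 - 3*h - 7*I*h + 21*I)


(1) = (3*q^2 + 14*q - 24)/(3*q^2 - 30*q + 48)
(2) = (2*g + 5)/(2*g^2 - 18*g + 28)
(3) = (w^2 - 4*w - 12)/(w^2 - 7*w + 12)
(4) = (j^2 - 8*j)/(j^2 + 2*j - 35)
(5) = (h^2 - 7*I*h - 12)/(h^2 + h*(-3 - 7*I) + 21*I)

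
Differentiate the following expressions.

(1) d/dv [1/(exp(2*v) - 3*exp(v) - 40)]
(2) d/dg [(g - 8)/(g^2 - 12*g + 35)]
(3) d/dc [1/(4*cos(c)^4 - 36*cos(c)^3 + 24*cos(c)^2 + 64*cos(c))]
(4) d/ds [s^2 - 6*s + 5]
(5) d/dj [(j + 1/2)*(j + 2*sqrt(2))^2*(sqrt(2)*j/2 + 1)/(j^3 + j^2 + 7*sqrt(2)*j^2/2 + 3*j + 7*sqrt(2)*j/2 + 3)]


(1) = (3 - 2*exp(v))*exp(v)/(-exp(2*v) + 3*exp(v) + 40)^2
(2) = (g^2 - 12*g - 2*(g - 8)*(g - 6) + 35)/(g^2 - 12*g + 35)^2
(3) = (4*cos(c)^3 - 27*cos(c)^2 + 12*cos(c) + 16)*sin(c)/(4*(cos(c)^3 - 9*cos(c)^2 + 6*cos(c) + 16)^2*cos(c)^2)
(4) = 2*s - 6
(5) = (2*sqrt(2)*j^6 + 4*sqrt(2)*j^5 + 28*j^5 + 59*j^4 + 57*sqrt(2)*j^4 + 70*j^3 + 138*sqrt(2)*j^3 + 12*sqrt(2)*j^2 + 242*j^2 + 28*j + 80*sqrt(2)*j - 8*sqrt(2) + 48)/(2*(2*j^6 + 4*j^5 + 14*sqrt(2)*j^5 + 28*sqrt(2)*j^4 + 63*j^4 + 56*sqrt(2)*j^3 + 122*j^3 + 79*j^2 + 84*sqrt(2)*j^2 + 36*j + 42*sqrt(2)*j + 18))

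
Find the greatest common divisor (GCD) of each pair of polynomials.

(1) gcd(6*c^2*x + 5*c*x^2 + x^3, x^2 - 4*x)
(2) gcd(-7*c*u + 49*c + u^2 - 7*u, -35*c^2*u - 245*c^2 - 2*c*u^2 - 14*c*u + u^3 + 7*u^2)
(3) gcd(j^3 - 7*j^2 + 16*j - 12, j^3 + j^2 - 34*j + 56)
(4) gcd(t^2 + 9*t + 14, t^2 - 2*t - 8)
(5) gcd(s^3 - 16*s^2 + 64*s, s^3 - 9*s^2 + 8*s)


(1) = x
(2) = -7*c + u
(3) = gcd((j - 3)*(j - 2)^2, (j - 4)*(j - 2)*(j + 7)) = j - 2
(4) = gcd((t + 2)*(t + 7), (t - 4)*(t + 2)) = t + 2
(5) = s^2 - 8*s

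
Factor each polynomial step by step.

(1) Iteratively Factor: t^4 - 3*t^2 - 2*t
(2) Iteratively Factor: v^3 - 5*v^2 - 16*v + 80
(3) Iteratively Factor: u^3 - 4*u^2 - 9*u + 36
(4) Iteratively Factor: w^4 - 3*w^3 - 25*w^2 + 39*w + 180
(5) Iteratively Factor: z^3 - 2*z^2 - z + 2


(1) = (t - 2)*(t^3 + 2*t^2 + t) = (t - 2)*(t + 1)*(t^2 + t) = t*(t - 2)*(t + 1)*(t + 1)
(2) = (v - 4)*(v^2 - v - 20) = (v - 5)*(v - 4)*(v + 4)
(3) = (u + 3)*(u^2 - 7*u + 12) = (u - 4)*(u + 3)*(u - 3)
(4) = (w - 4)*(w^3 + w^2 - 21*w - 45) = (w - 4)*(w + 3)*(w^2 - 2*w - 15) = (w - 5)*(w - 4)*(w + 3)*(w + 3)
(5) = (z - 1)*(z^2 - z - 2) = (z - 1)*(z + 1)*(z - 2)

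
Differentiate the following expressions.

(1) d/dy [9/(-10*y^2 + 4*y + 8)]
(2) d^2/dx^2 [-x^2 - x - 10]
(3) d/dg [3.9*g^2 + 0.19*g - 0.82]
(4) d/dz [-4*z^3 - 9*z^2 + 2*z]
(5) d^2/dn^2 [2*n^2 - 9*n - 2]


(1) = 9*(5*y - 1)/(-5*y^2 + 2*y + 4)^2
(2) = -2
(3) = 7.8*g + 0.19
(4) = -12*z^2 - 18*z + 2
(5) = 4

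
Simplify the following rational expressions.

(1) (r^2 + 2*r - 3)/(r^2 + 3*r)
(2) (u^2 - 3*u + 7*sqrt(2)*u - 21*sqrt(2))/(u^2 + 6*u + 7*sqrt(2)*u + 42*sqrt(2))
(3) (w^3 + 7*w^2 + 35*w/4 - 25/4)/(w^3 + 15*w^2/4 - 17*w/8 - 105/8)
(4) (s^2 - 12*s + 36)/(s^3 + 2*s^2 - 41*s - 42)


(1) = (r - 1)/r
(2) = (u - 3)/(u + 6)
(3) = (4*w^2 + 18*w - 10)/(4*w^2 + 5*w - 21)
(4) = (s - 6)/(s^2 + 8*s + 7)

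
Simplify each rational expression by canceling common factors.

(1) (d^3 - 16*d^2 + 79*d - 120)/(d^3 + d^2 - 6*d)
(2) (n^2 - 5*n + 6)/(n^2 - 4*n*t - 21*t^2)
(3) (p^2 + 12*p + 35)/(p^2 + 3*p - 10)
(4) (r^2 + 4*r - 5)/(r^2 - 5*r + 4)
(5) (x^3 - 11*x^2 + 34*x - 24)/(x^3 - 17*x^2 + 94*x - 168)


(1) = (d^3 - 16*d^2 + 79*d - 120)/(d^3 + d^2 - 6*d)
(2) = (-n^2 + 5*n - 6)/(-n^2 + 4*n*t + 21*t^2)
(3) = (p + 7)/(p - 2)
(4) = (r + 5)/(r - 4)
(5) = (x - 1)/(x - 7)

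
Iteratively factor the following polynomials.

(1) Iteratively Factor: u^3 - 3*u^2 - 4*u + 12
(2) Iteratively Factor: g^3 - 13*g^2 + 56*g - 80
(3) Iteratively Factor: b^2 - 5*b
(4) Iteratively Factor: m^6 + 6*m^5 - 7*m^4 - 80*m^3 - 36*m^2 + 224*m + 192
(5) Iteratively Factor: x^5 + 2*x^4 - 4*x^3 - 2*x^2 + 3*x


(1) = (u - 3)*(u^2 - 4) = (u - 3)*(u + 2)*(u - 2)
(2) = (g - 4)*(g^2 - 9*g + 20) = (g - 4)^2*(g - 5)
(3) = (b)*(b - 5)
(4) = (m - 3)*(m^5 + 9*m^4 + 20*m^3 - 20*m^2 - 96*m - 64) = (m - 3)*(m + 4)*(m^4 + 5*m^3 - 20*m - 16) = (m - 3)*(m - 2)*(m + 4)*(m^3 + 7*m^2 + 14*m + 8) = (m - 3)*(m - 2)*(m + 1)*(m + 4)*(m^2 + 6*m + 8) = (m - 3)*(m - 2)*(m + 1)*(m + 4)^2*(m + 2)
(5) = (x - 1)*(x^4 + 3*x^3 - x^2 - 3*x) = (x - 1)*(x + 1)*(x^3 + 2*x^2 - 3*x) = (x - 1)*(x + 1)*(x + 3)*(x^2 - x) = (x - 1)^2*(x + 1)*(x + 3)*(x)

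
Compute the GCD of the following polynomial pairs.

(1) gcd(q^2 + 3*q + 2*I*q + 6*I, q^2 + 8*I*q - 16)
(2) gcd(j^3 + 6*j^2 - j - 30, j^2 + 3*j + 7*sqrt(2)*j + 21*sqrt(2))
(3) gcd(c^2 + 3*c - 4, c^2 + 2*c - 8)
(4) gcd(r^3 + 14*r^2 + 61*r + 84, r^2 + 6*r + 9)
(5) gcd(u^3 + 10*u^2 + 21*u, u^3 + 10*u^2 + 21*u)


(1) = gcd((q + 3)*(q + 2*I), (q + 4*I)^2) = 1
(2) = gcd((j - 2)*(j + 3)*(j + 5), (j + 3)*(j + 7*sqrt(2))) = j + 3
(3) = c + 4
(4) = r + 3
(5) = u^3 + 10*u^2 + 21*u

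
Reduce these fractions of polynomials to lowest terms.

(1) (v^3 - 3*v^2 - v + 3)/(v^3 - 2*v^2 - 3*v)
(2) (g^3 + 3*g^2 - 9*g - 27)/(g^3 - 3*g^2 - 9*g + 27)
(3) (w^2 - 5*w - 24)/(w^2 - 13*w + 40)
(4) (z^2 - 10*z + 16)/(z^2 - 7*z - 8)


(1) = (v - 1)/v
(2) = (g + 3)/(g - 3)
(3) = (w + 3)/(w - 5)
(4) = (z - 2)/(z + 1)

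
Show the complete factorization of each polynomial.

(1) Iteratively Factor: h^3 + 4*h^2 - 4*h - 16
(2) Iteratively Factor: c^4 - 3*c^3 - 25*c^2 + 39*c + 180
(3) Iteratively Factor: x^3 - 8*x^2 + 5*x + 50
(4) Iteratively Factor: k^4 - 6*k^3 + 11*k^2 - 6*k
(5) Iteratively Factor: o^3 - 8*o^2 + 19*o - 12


(1) = (h + 4)*(h^2 - 4) = (h - 2)*(h + 4)*(h + 2)
(2) = (c + 3)*(c^3 - 6*c^2 - 7*c + 60) = (c - 4)*(c + 3)*(c^2 - 2*c - 15) = (c - 5)*(c - 4)*(c + 3)*(c + 3)
(3) = (x + 2)*(x^2 - 10*x + 25) = (x - 5)*(x + 2)*(x - 5)
(4) = (k - 1)*(k^3 - 5*k^2 + 6*k) = k*(k - 1)*(k^2 - 5*k + 6) = k*(k - 3)*(k - 1)*(k - 2)
(5) = (o - 1)*(o^2 - 7*o + 12) = (o - 4)*(o - 1)*(o - 3)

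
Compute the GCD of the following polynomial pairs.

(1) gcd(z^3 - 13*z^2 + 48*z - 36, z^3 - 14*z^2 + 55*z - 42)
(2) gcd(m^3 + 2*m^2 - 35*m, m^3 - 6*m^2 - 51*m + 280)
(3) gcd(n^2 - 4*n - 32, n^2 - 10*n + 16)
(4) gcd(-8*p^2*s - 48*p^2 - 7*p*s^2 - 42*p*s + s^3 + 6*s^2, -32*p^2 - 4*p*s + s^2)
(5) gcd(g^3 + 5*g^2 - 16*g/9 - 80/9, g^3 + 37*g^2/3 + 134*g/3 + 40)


(1) = z^2 - 7*z + 6
(2) = m^2 + 2*m - 35
(3) = n - 8
(4) = gcd((-8*p + s)*(p + s)*(s + 6), (-8*p + s)*(4*p + s)) = 8*p - s
(5) = g^2 + 19*g/3 + 20/3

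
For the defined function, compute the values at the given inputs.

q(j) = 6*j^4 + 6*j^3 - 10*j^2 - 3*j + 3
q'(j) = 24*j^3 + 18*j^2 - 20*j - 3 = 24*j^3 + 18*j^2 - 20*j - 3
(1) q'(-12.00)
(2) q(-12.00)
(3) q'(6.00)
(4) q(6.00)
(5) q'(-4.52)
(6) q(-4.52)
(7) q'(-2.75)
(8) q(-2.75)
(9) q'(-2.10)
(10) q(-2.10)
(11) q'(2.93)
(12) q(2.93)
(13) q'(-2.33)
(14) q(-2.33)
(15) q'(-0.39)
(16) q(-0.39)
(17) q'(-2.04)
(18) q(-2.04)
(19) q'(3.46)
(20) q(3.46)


(1) = -38643.00
(2) = 112647.00
(3) = 5709.00
(4) = 8697.00
(5) = -1761.14
(6) = 1762.59
(7) = -311.00
(8) = 153.99
(9) = -103.88
(10) = 26.32
(11) = 696.62
(12) = 501.49
(13) = -162.26
(14) = 56.64
(15) = 6.11
(16) = 2.43
(17) = -91.04
(18) = 20.48
(19) = 1137.41
(20) = 981.35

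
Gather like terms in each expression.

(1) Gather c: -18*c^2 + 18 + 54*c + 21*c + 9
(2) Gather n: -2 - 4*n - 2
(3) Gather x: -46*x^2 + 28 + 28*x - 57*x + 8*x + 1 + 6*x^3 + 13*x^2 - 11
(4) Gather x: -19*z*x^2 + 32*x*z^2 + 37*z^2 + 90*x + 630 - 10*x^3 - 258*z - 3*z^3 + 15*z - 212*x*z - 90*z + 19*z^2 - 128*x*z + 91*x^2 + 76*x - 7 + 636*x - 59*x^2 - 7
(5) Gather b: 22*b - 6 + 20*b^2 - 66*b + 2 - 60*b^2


(1) = -18*c^2 + 75*c + 27
(2) = -4*n - 4
(3) = 6*x^3 - 33*x^2 - 21*x + 18
(4) = -10*x^3 + x^2*(32 - 19*z) + x*(32*z^2 - 340*z + 802) - 3*z^3 + 56*z^2 - 333*z + 616
(5) = -40*b^2 - 44*b - 4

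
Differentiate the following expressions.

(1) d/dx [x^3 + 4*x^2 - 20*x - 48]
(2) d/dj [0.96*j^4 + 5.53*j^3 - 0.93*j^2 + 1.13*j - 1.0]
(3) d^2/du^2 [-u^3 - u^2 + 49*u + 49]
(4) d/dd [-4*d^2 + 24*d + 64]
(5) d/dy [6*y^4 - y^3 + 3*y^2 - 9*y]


(1) = 3*x^2 + 8*x - 20
(2) = 3.84*j^3 + 16.59*j^2 - 1.86*j + 1.13
(3) = -6*u - 2
(4) = 24 - 8*d
(5) = 24*y^3 - 3*y^2 + 6*y - 9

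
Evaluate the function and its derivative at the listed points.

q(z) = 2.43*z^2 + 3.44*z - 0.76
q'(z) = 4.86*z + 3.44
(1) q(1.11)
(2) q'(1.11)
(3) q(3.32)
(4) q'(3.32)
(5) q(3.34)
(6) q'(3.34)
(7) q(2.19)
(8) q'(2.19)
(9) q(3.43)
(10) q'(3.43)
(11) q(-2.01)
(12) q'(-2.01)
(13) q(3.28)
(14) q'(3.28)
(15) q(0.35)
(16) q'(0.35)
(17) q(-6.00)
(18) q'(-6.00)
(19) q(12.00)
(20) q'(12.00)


(1) = 6.05
(2) = 8.83
(3) = 37.45
(4) = 19.58
(5) = 37.84
(6) = 19.67
(7) = 18.43
(8) = 14.08
(9) = 39.63
(10) = 20.11
(11) = 2.14
(12) = -6.33
(13) = 36.67
(14) = 19.38
(15) = 0.74
(16) = 5.14
(17) = 66.08
(18) = -25.72
(19) = 390.44
(20) = 61.76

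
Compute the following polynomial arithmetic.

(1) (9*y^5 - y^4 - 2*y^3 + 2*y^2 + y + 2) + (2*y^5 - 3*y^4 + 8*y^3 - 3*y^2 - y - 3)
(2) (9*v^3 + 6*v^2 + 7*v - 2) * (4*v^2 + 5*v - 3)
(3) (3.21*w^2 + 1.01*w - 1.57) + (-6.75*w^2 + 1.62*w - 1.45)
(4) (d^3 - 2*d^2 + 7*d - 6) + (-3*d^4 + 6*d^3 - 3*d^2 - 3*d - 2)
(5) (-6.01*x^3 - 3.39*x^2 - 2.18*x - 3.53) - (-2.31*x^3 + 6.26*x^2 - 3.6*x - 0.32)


(1) = 11*y^5 - 4*y^4 + 6*y^3 - y^2 - 1
(2) = 36*v^5 + 69*v^4 + 31*v^3 + 9*v^2 - 31*v + 6
(3) = -3.54*w^2 + 2.63*w - 3.02
(4) = -3*d^4 + 7*d^3 - 5*d^2 + 4*d - 8
(5) = -3.7*x^3 - 9.65*x^2 + 1.42*x - 3.21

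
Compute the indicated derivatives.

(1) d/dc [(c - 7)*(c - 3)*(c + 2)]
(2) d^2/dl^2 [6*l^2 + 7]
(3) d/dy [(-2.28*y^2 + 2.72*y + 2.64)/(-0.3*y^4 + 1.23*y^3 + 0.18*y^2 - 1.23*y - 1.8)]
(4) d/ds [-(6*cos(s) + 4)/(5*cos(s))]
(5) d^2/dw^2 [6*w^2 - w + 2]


(1) = 3*c^2 - 16*c + 1
(2) = 12
(3) = (-1.368*y^5 + 5.2524*y^4 - 3.5232*y^3 - 7.4268*y^2 + 7.2576*y - 1.6488)/(0.09*y^8 - 0.738*y^7 + 1.4049*y^6 + 1.1808*y^5 - 1.9134*y^4 - 4.8708*y^3 + 0.8649*y^2 + 4.428*y + 3.24)
(4) = -4*sin(s)/(5*cos(s)^2)
(5) = 12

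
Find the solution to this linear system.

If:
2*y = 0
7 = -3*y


Then:
No Solution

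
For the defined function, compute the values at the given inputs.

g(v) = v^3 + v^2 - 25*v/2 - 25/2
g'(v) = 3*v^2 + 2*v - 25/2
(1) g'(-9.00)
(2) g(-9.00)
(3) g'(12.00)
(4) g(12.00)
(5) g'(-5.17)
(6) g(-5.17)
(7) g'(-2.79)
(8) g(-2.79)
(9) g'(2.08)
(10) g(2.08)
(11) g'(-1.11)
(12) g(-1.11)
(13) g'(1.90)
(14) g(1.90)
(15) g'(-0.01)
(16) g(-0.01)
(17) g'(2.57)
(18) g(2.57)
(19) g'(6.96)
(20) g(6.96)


(1) = 212.50
(2) = -548.00
(3) = 443.50
(4) = 1709.50
(5) = 57.35
(6) = -59.33
(7) = 5.27
(8) = 8.44
(9) = 4.64
(10) = -25.17
(11) = -11.02
(12) = 1.24
(13) = 2.13
(14) = -25.78
(15) = -12.52
(16) = -12.37
(17) = 12.45
(18) = -21.05
(19) = 146.74
(20) = 286.10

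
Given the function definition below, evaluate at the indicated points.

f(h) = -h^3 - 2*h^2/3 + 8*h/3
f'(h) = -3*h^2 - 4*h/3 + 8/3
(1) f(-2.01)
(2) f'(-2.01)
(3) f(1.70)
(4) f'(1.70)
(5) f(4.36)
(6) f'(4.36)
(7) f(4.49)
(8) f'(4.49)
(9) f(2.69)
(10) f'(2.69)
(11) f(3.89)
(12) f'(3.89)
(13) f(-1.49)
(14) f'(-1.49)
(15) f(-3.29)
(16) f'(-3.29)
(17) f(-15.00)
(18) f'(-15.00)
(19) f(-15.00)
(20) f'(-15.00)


(1) = 0.07
(2) = -6.77
(3) = -2.31
(4) = -8.27
(5) = -83.93
(6) = -60.18
(7) = -91.99
(8) = -63.80
(9) = -17.12
(10) = -22.63
(11) = -58.58
(12) = -47.92
(13) = -2.15
(14) = -2.01
(15) = 19.62
(16) = -25.42
(17) = 3185.00
(18) = -652.33
(19) = 3185.00
(20) = -652.33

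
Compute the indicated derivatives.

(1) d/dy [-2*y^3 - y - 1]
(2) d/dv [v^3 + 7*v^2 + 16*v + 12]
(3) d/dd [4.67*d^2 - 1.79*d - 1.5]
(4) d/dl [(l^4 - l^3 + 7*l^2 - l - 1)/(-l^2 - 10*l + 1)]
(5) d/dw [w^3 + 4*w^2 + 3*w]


(1) = -6*y^2 - 1
(2) = 3*v^2 + 14*v + 16
(3) = 9.34*d - 1.79
(4) = (-2*l^5 - 29*l^4 + 24*l^3 - 74*l^2 + 12*l - 11)/(l^4 + 20*l^3 + 98*l^2 - 20*l + 1)
(5) = 3*w^2 + 8*w + 3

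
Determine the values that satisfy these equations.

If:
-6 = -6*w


Then:
w = 1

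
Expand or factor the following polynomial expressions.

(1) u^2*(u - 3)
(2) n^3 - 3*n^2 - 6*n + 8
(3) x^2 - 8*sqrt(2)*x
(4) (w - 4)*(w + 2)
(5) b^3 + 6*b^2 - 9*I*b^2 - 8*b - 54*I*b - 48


(1) = u^3 - 3*u^2
(2) = (n - 4)*(n - 1)*(n + 2)
(3) = x*(x - 8*sqrt(2))
(4) = w^2 - 2*w - 8
(5) = (b + 6)*(b - 8*I)*(b - I)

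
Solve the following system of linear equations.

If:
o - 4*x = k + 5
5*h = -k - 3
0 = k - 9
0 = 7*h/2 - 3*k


Then:
No Solution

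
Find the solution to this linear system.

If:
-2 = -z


Then:
z = 2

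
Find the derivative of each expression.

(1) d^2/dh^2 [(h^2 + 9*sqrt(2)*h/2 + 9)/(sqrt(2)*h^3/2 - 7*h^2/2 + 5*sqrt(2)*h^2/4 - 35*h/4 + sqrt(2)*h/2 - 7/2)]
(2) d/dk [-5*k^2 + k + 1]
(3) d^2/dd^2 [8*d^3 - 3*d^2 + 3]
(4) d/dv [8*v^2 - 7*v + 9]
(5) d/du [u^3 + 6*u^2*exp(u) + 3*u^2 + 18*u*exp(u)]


(1) = 8*(8*h^6 + 108*sqrt(2)*h^5 - 348*h^4 + 480*sqrt(2)*h^4 - 546*sqrt(2)*h^3 + 300*h^3 - 5460*sqrt(2)*h^2 + 7782*h^2 - 7371*sqrt(2)*h + 15660*h - 2835*sqrt(2) + 9781)/(16*sqrt(2)*h^9 - 336*h^8 + 120*sqrt(2)*h^8 - 2520*h^7 + 1524*sqrt(2)*h^7 - 10052*h^6 + 9310*sqrt(2)*h^6 - 30870*h^5 + 25926*sqrt(2)*h^5 - 66990*h^4 + 36135*sqrt(2)*h^4 - 86555*h^3 + 25594*sqrt(2)*h^3 - 60018*h^2 + 8820*sqrt(2)*h^2 - 20580*h + 1176*sqrt(2)*h - 2744)
(2) = 1 - 10*k
(3) = 48*d - 6
(4) = 16*v - 7
(5) = 6*u^2*exp(u) + 3*u^2 + 30*u*exp(u) + 6*u + 18*exp(u)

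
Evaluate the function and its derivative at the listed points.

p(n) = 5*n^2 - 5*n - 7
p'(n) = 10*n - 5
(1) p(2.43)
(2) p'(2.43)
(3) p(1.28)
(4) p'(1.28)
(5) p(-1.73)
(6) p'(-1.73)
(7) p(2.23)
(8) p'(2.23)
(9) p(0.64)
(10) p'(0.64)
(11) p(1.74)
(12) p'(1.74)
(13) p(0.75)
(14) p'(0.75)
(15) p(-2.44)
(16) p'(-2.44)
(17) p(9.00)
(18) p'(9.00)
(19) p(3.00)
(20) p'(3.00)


(1) = 10.37
(2) = 19.30
(3) = -5.21
(4) = 7.80
(5) = 16.61
(6) = -22.30
(7) = 6.71
(8) = 17.30
(9) = -8.15
(10) = 1.40
(11) = -0.56
(12) = 12.40
(13) = -7.94
(14) = 2.50
(15) = 34.97
(16) = -29.40
(17) = 353.00
(18) = 85.00
(19) = 23.00
(20) = 25.00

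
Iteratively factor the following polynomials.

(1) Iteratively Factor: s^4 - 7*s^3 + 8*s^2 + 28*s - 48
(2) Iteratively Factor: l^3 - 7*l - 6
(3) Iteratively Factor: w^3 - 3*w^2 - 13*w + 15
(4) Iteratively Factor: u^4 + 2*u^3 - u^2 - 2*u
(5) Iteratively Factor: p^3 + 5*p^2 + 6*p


(1) = (s - 2)*(s^3 - 5*s^2 - 2*s + 24) = (s - 2)*(s + 2)*(s^2 - 7*s + 12) = (s - 4)*(s - 2)*(s + 2)*(s - 3)
(2) = (l + 1)*(l^2 - l - 6) = (l - 3)*(l + 1)*(l + 2)
(3) = (w - 1)*(w^2 - 2*w - 15) = (w - 1)*(w + 3)*(w - 5)
(4) = (u + 2)*(u^3 - u) = u*(u + 2)*(u^2 - 1) = u*(u + 1)*(u + 2)*(u - 1)
(5) = (p + 2)*(p^2 + 3*p) = (p + 2)*(p + 3)*(p)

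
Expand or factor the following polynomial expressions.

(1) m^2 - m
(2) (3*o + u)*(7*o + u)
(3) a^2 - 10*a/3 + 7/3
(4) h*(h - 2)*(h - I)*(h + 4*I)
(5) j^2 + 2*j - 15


(1) = m*(m - 1)
(2) = 21*o^2 + 10*o*u + u^2
(3) = (a - 7/3)*(a - 1)
(4) = h^4 - 2*h^3 + 3*I*h^3 + 4*h^2 - 6*I*h^2 - 8*h
(5) = (j - 3)*(j + 5)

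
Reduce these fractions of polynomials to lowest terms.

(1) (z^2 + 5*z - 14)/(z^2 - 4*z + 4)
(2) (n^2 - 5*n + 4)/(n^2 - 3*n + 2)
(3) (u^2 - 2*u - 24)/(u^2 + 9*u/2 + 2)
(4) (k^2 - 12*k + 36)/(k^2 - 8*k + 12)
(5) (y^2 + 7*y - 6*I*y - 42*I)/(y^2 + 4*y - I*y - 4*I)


(1) = (z + 7)/(z - 2)
(2) = (n - 4)/(n - 2)
(3) = (2*u - 12)/(2*u + 1)
(4) = (k - 6)/(k - 2)
(5) = (y^2 + y*(7 - 6*I) - 42*I)/(y^2 + y*(4 - I) - 4*I)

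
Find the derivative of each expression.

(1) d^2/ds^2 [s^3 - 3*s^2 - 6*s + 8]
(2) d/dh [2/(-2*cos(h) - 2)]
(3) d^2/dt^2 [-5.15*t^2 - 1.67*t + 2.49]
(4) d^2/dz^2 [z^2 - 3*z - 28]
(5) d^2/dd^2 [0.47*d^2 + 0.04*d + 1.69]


(1) = 6*s - 6
(2) = -sin(h)/(cos(h) + 1)^2
(3) = -10.3000000000000
(4) = 2
(5) = 0.940000000000000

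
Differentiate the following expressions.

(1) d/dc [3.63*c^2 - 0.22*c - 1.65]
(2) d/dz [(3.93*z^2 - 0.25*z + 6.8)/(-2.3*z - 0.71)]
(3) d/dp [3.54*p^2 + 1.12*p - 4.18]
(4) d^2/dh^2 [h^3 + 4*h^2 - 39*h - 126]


(1) = 7.26*c - 0.22
(2) = (-9.039*z^2 - 5.5806*z + 15.8175)/(5.29*z^2 + 3.266*z + 0.5041)
(3) = 7.08*p + 1.12
(4) = 6*h + 8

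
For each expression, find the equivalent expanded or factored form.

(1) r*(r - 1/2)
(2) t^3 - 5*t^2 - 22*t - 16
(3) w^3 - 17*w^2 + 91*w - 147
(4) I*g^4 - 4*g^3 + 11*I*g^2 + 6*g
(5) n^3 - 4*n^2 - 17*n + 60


(1) = r^2 - r/2
(2) = (t - 8)*(t + 1)*(t + 2)
(3) = (w - 7)^2*(w - 3)
(4) = g*(g - I)*(g + 6*I)*(I*g + 1)
(5) = (n - 5)*(n - 3)*(n + 4)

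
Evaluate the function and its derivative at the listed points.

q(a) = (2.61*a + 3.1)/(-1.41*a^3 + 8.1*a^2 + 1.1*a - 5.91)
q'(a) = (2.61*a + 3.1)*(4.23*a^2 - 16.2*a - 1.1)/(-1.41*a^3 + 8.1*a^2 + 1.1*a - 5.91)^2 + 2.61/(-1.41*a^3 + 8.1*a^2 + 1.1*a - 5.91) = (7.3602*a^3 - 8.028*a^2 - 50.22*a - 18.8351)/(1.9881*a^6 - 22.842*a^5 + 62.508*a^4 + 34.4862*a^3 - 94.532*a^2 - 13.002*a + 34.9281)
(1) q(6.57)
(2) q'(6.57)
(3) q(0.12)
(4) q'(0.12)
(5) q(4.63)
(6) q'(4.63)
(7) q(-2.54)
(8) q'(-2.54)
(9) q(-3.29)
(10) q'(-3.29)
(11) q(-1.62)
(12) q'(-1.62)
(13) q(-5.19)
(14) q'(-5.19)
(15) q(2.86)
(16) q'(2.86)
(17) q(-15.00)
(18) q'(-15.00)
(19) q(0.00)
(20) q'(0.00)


(1) = -0.41
(2) = 0.58
(3) = -0.60
(4) = -0.78
(5) = 0.46
(6) = 0.28
(7) = -0.05
(8) = -0.01
(9) = -0.04
(10) = -0.01
(11) = -0.06
(12) = 0.03
(13) = -0.03
(14) = -0.01
(15) = 0.35
(16) = -0.06
(17) = -0.01
(18) = -0.00
(19) = -0.52
(20) = -0.54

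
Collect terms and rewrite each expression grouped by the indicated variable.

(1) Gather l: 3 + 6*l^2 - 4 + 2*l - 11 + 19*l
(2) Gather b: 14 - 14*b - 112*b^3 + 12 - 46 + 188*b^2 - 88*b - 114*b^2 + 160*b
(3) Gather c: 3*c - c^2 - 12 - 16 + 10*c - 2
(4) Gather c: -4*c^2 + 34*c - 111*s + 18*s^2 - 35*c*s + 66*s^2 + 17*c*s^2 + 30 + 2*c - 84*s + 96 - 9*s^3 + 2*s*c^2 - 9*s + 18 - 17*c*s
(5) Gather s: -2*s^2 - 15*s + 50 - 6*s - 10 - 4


(1) = 6*l^2 + 21*l - 12
(2) = -112*b^3 + 74*b^2 + 58*b - 20
(3) = -c^2 + 13*c - 30
(4) = c^2*(2*s - 4) + c*(17*s^2 - 52*s + 36) - 9*s^3 + 84*s^2 - 204*s + 144
(5) = -2*s^2 - 21*s + 36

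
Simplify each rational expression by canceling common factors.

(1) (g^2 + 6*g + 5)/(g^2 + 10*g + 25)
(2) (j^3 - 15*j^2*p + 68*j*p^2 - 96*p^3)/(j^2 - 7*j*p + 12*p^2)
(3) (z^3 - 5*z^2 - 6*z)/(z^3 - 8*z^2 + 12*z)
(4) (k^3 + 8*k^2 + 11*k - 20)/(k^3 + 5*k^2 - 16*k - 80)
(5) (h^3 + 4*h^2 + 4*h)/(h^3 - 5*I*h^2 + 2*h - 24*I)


(1) = (g + 1)/(g + 5)
(2) = j - 8*p
(3) = (z + 1)/(z - 2)
(4) = (k - 1)/(k - 4)
(5) = (h^3 + 4*h^2 + 4*h)/(h^3 - 5*I*h^2 + 2*h - 24*I)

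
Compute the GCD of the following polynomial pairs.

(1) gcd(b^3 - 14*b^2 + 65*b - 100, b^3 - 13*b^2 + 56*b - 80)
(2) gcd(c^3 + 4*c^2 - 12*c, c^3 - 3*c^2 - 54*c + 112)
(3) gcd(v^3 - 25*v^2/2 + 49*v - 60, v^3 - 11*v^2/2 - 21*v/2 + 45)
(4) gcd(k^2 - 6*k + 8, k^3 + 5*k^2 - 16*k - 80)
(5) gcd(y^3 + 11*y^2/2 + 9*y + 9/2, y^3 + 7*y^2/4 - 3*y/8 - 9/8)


(1) = b^2 - 9*b + 20
(2) = gcd(c*(c - 2)*(c + 6), (c - 8)*(c - 2)*(c + 7)) = c - 2
(3) = v^2 - 17*v/2 + 15
(4) = k - 4
(5) = gcd((y + 1)*(y + 3/2)*(y + 3), (y - 3/4)*(y + 1)*(y + 3/2)) = y^2 + 5*y/2 + 3/2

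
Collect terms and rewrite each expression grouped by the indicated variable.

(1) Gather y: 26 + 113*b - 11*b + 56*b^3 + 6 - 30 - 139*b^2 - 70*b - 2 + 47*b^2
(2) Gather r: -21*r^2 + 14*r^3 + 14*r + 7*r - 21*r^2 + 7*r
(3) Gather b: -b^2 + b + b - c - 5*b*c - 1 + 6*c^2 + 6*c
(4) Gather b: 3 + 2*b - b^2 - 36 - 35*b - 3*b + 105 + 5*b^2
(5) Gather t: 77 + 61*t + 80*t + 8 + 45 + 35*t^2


(1) = 56*b^3 - 92*b^2 + 32*b
(2) = 14*r^3 - 42*r^2 + 28*r
(3) = -b^2 + b*(2 - 5*c) + 6*c^2 + 5*c - 1
(4) = 4*b^2 - 36*b + 72
(5) = 35*t^2 + 141*t + 130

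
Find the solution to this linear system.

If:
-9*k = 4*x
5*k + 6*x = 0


Then:
k = 0
x = 0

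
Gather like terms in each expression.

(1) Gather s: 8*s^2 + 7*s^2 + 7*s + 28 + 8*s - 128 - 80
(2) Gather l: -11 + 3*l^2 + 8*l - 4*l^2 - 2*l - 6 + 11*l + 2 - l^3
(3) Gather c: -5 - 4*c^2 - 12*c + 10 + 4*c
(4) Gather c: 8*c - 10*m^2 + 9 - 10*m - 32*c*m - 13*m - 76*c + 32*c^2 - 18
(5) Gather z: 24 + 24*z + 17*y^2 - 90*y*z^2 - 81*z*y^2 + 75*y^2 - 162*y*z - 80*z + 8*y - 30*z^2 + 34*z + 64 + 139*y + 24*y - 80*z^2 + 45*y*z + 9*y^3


(1) = 15*s^2 + 15*s - 180
(2) = -l^3 - l^2 + 17*l - 15
(3) = -4*c^2 - 8*c + 5
(4) = 32*c^2 + c*(-32*m - 68) - 10*m^2 - 23*m - 9
(5) = 9*y^3 + 92*y^2 + 171*y + z^2*(-90*y - 110) + z*(-81*y^2 - 117*y - 22) + 88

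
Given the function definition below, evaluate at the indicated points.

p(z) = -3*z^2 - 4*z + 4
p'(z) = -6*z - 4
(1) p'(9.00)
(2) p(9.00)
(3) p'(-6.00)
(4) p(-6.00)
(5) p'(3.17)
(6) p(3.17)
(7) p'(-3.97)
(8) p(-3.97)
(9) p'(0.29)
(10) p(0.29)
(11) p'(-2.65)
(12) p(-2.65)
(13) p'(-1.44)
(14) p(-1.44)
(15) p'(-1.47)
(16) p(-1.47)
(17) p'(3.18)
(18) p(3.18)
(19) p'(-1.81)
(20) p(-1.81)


(1) = -58.00
(2) = -275.00
(3) = 32.00
(4) = -80.00
(5) = -23.02
(6) = -38.83
(7) = 19.82
(8) = -27.40
(9) = -5.74
(10) = 2.59
(11) = 11.90
(12) = -6.47
(13) = 4.64
(14) = 3.54
(15) = 4.82
(16) = 3.40
(17) = -23.08
(18) = -39.06
(19) = 6.86
(20) = 1.41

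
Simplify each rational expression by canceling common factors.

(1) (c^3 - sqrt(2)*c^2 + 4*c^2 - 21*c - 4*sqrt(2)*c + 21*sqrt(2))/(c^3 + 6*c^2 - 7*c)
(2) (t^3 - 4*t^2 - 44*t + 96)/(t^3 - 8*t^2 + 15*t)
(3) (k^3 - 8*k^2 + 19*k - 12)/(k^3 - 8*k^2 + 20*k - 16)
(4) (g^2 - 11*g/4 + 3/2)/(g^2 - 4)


(1) = (c^2 + c*(-3 - sqrt(2)) + 3*sqrt(2))/(c^2 - c)
(2) = (t^3 - 4*t^2 - 44*t + 96)/(t^3 - 8*t^2 + 15*t)
(3) = (k^2 - 4*k + 3)/(k^2 - 4*k + 4)
(4) = (4*g - 3)/(4*g + 8)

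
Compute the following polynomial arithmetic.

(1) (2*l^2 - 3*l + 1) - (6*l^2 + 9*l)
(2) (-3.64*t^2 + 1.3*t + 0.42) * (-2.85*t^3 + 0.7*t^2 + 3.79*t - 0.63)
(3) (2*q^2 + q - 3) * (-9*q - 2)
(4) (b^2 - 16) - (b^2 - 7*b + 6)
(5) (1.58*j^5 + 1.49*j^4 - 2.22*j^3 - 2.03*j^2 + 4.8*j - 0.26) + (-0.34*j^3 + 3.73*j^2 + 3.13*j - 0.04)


(1) = -4*l^2 - 12*l + 1
(2) = 10.374*t^5 - 6.253*t^4 - 14.0826*t^3 + 7.5142*t^2 + 0.7728*t - 0.2646
(3) = -18*q^3 - 13*q^2 + 25*q + 6
(4) = 7*b - 22
(5) = 1.58*j^5 + 1.49*j^4 - 2.56*j^3 + 1.7*j^2 + 7.93*j - 0.3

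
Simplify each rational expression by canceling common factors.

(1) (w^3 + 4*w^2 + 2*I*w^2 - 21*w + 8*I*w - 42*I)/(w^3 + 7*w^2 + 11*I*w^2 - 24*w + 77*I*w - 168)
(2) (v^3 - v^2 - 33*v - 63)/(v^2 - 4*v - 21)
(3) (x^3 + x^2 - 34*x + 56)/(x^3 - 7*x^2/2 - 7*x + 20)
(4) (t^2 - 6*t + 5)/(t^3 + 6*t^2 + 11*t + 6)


(1) = (w^2 + w*(-3 + 2*I) - 6*I)/(w^2 + 11*I*w - 24)
(2) = v + 3
(3) = (2*x + 14)/(2*x + 5)
(4) = (t^2 - 6*t + 5)/(t^3 + 6*t^2 + 11*t + 6)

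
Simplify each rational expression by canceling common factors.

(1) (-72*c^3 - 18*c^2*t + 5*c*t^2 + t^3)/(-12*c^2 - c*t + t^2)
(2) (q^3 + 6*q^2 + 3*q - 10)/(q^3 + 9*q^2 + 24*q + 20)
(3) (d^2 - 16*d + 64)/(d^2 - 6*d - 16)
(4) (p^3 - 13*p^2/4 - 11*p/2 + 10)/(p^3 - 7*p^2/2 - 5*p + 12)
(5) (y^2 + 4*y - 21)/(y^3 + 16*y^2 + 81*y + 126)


(1) = 6*c + t
(2) = (q - 1)/(q + 2)
(3) = (d - 8)/(d + 2)
(4) = (4*p - 5)/(4*p - 6)
(5) = (y - 3)/(y^2 + 9*y + 18)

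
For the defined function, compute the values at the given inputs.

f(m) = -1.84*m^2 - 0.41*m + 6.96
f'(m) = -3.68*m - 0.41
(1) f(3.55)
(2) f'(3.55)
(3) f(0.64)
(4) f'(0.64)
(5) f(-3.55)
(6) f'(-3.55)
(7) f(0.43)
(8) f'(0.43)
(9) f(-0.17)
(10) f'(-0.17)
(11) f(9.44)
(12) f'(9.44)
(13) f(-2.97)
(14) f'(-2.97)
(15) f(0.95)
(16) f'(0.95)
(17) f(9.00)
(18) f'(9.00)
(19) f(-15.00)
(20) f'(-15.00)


(1) = -17.68
(2) = -13.47
(3) = 5.94
(4) = -2.77
(5) = -14.77
(6) = 12.65
(7) = 6.44
(8) = -1.99
(9) = 6.98
(10) = 0.22
(11) = -160.88
(12) = -35.15
(13) = -8.05
(14) = 10.52
(15) = 4.91
(16) = -3.91
(17) = -145.77
(18) = -33.53
(19) = -400.89
(20) = 54.79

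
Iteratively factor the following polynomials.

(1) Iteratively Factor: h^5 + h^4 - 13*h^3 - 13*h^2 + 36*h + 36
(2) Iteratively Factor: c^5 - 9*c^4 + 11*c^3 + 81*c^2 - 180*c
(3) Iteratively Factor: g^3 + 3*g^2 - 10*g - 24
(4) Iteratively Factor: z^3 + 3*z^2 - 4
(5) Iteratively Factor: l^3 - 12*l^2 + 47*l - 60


(1) = (h + 2)*(h^4 - h^3 - 11*h^2 + 9*h + 18) = (h + 2)*(h + 3)*(h^3 - 4*h^2 + h + 6) = (h + 1)*(h + 2)*(h + 3)*(h^2 - 5*h + 6) = (h - 2)*(h + 1)*(h + 2)*(h + 3)*(h - 3)
(2) = (c - 4)*(c^4 - 5*c^3 - 9*c^2 + 45*c) = (c - 5)*(c - 4)*(c^3 - 9*c) = (c - 5)*(c - 4)*(c + 3)*(c^2 - 3*c) = (c - 5)*(c - 4)*(c - 3)*(c + 3)*(c)
(3) = (g + 2)*(g^2 + g - 12) = (g - 3)*(g + 2)*(g + 4)
(4) = (z + 2)*(z^2 + z - 2) = (z - 1)*(z + 2)*(z + 2)
(5) = (l - 3)*(l^2 - 9*l + 20) = (l - 4)*(l - 3)*(l - 5)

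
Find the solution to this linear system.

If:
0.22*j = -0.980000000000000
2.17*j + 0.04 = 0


Then:
No Solution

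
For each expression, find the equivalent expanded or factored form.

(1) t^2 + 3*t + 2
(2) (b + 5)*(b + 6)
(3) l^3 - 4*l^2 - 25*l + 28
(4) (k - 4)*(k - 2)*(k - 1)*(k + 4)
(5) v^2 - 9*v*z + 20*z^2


(1) = (t + 1)*(t + 2)
(2) = b^2 + 11*b + 30
(3) = (l - 7)*(l - 1)*(l + 4)
(4) = k^4 - 3*k^3 - 14*k^2 + 48*k - 32
(5) = (v - 5*z)*(v - 4*z)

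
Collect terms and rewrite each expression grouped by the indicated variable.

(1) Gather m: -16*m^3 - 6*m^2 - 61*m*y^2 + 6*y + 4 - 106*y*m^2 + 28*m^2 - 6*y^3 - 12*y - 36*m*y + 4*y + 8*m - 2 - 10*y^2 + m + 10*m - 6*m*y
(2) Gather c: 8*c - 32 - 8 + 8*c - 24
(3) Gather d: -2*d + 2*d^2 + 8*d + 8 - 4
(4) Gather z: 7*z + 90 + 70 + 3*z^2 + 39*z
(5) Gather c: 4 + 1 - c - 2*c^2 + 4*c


(1) = -16*m^3 + m^2*(22 - 106*y) + m*(-61*y^2 - 42*y + 19) - 6*y^3 - 10*y^2 - 2*y + 2
(2) = 16*c - 64
(3) = 2*d^2 + 6*d + 4
(4) = 3*z^2 + 46*z + 160
(5) = -2*c^2 + 3*c + 5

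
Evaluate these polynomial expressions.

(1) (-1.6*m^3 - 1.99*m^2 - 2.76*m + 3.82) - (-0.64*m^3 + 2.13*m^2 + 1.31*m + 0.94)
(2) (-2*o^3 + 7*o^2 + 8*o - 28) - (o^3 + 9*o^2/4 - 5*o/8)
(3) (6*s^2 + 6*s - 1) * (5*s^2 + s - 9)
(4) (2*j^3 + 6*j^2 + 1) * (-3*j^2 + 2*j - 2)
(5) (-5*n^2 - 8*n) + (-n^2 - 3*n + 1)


(1) = -0.96*m^3 - 4.12*m^2 - 4.07*m + 2.88
(2) = -3*o^3 + 19*o^2/4 + 69*o/8 - 28
(3) = 30*s^4 + 36*s^3 - 53*s^2 - 55*s + 9
(4) = -6*j^5 - 14*j^4 + 8*j^3 - 15*j^2 + 2*j - 2
(5) = -6*n^2 - 11*n + 1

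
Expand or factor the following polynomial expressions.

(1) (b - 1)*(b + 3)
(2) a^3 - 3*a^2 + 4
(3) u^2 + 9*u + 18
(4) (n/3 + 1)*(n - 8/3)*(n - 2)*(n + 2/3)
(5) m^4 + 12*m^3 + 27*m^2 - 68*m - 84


(1) = b^2 + 2*b - 3
(2) = (a - 2)^2*(a + 1)
(3) = (u + 3)*(u + 6)
(4) = n^4/3 - n^3/3 - 88*n^2/27 + 92*n/27 + 32/9
(5) = (m - 2)*(m + 1)*(m + 6)*(m + 7)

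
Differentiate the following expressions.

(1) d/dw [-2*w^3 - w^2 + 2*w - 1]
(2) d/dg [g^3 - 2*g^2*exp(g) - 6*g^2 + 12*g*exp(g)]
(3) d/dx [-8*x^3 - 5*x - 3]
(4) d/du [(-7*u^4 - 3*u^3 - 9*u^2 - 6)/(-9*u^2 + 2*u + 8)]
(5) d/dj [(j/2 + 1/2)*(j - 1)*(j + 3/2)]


(1) = -6*w^2 - 2*w + 2
(2) = -2*g^2*exp(g) + 3*g^2 + 8*g*exp(g) - 12*g + 12*exp(g)
(3) = -24*x^2 - 5
(4) = (126*u^5 - 15*u^4 - 236*u^3 - 90*u^2 - 252*u + 12)/(81*u^4 - 36*u^3 - 140*u^2 + 32*u + 64)
(5) = 3*j^2/2 + 3*j/2 - 1/2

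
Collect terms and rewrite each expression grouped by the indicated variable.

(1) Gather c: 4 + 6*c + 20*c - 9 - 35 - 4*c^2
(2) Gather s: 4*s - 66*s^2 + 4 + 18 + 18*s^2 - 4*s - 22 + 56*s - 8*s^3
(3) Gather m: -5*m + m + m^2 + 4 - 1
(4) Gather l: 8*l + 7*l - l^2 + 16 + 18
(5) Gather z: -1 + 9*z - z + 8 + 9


(1) = -4*c^2 + 26*c - 40
(2) = -8*s^3 - 48*s^2 + 56*s
(3) = m^2 - 4*m + 3
(4) = -l^2 + 15*l + 34
(5) = 8*z + 16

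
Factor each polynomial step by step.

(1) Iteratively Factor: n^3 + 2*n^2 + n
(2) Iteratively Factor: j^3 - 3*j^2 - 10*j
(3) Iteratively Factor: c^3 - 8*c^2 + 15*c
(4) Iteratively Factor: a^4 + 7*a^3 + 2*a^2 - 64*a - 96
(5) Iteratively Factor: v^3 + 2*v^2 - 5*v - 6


(1) = (n + 1)*(n^2 + n) = n*(n + 1)*(n + 1)
(2) = (j + 2)*(j^2 - 5*j) = (j - 5)*(j + 2)*(j)
(3) = (c - 5)*(c^2 - 3*c) = (c - 5)*(c - 3)*(c)
(4) = (a + 2)*(a^3 + 5*a^2 - 8*a - 48) = (a - 3)*(a + 2)*(a^2 + 8*a + 16) = (a - 3)*(a + 2)*(a + 4)*(a + 4)
(5) = (v + 1)*(v^2 + v - 6) = (v - 2)*(v + 1)*(v + 3)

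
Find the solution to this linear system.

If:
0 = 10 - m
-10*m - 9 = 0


Then:
No Solution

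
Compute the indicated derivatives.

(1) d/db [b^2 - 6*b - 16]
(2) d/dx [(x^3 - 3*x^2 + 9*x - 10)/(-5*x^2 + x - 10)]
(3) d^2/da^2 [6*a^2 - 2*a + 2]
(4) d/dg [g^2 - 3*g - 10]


(1) = 2*b - 6
(2) = (-5*x^4 + 2*x^3 + 12*x^2 - 40*x - 80)/(25*x^4 - 10*x^3 + 101*x^2 - 20*x + 100)
(3) = 12
(4) = 2*g - 3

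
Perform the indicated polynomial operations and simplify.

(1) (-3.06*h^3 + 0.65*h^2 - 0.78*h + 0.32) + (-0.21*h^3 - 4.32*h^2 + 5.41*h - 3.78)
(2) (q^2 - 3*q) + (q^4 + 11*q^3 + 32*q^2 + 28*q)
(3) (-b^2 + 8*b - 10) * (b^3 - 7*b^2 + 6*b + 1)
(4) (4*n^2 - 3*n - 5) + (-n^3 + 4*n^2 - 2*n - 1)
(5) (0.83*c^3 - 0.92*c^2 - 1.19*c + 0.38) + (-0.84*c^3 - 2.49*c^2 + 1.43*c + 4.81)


(1) = -3.27*h^3 - 3.67*h^2 + 4.63*h - 3.46
(2) = q^4 + 11*q^3 + 33*q^2 + 25*q
(3) = -b^5 + 15*b^4 - 72*b^3 + 117*b^2 - 52*b - 10
(4) = -n^3 + 8*n^2 - 5*n - 6
(5) = -0.01*c^3 - 3.41*c^2 + 0.24*c + 5.19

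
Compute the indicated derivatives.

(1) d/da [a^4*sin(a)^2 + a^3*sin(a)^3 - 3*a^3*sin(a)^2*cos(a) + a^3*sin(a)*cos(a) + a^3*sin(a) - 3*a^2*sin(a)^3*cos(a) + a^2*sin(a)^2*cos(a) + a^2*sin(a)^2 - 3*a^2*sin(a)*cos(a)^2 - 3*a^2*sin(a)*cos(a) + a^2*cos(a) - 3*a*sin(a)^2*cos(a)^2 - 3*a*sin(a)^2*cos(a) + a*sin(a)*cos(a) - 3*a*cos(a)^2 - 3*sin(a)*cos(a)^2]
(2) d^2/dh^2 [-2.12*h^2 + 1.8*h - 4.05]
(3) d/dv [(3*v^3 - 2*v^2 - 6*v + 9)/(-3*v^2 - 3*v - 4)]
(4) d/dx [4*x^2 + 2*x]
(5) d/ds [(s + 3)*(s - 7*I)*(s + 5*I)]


(1) = a^4*sin(2*a) + 3*a^3*sin(a)/4 - 9*a^3*sin(3*a)/4 + 7*a^3*cos(a)/4 - a^3*cos(2*a) - 3*a^3*cos(3*a)/4 + 2*a^3 + 3*a^2*(cos(2*a) - 1)^2 + 4*a^2*sin(a) + 5*a^2*sin(2*a)/2 - 3*a^2*cos(a) + 3*a^2*cos(2*a)/2 - 9*a^2/2 - 3*a*sin(a)/4 - 3*a*sin(2*a)/2 - 15*a*sin(3*a)/4 - 3*a*sin(4*a)/4 + 5*a*cos(a)/2 - a*cos(3*a)/2 + a + 3*(cos(2*a) - 1)^2/4 + sin(2*a)/2 - 3*cos(a)/2 - 3*cos(3*a)/2 - 3
(2) = -4.24000000000000
(3) = (-9*v^4 - 18*v^3 - 48*v^2 + 70*v + 51)/(9*v^4 + 18*v^3 + 33*v^2 + 24*v + 16)
(4) = 8*x + 2
(5) = 3*s^2 + s*(6 - 4*I) + 35 - 6*I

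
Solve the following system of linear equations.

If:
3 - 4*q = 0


Then:
q = 3/4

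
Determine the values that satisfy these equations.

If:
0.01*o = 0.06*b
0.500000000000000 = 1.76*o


Then:
b = 0.05
o = 0.28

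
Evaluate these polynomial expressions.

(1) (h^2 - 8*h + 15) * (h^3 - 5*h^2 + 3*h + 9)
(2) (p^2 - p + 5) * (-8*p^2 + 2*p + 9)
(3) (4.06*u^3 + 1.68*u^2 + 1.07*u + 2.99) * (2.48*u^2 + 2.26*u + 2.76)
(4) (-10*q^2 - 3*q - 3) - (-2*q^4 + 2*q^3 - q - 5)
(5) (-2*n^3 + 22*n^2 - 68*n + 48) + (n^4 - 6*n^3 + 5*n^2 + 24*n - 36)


(1) = h^5 - 13*h^4 + 58*h^3 - 90*h^2 - 27*h + 135
(2) = -8*p^4 + 10*p^3 - 33*p^2 + p + 45
(3) = 10.0688*u^5 + 13.342*u^4 + 17.656*u^3 + 14.4702*u^2 + 9.7106*u + 8.2524
(4) = 2*q^4 - 2*q^3 - 10*q^2 - 2*q + 2
(5) = n^4 - 8*n^3 + 27*n^2 - 44*n + 12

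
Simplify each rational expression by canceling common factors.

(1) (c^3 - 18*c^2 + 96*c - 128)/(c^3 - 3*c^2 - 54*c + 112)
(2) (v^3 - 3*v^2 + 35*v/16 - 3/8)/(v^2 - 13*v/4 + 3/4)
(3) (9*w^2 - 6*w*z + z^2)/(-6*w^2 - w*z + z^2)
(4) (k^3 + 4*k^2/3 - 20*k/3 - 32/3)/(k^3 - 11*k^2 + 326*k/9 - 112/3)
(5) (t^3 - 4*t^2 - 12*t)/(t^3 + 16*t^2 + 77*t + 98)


(1) = (c - 8)/(c + 7)
(2) = (4*v^2 - 11*v + 6)/(4*v - 12)
(3) = (-3*w + z)/(2*w + z)
(4) = (3*k^2 + 12*k + 12)/(3*k^2 - 25*k + 42)
(5) = (t^2 - 6*t)/(t^2 + 14*t + 49)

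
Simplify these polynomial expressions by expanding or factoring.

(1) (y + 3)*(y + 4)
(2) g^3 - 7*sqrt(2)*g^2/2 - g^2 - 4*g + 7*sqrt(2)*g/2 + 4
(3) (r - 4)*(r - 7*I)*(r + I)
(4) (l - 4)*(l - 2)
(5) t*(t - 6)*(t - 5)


(1) = y^2 + 7*y + 12
(2) = (g - 1)*(g - 4*sqrt(2))*(g + sqrt(2)/2)
(3) = r^3 - 4*r^2 - 6*I*r^2 + 7*r + 24*I*r - 28
(4) = l^2 - 6*l + 8
(5) = t^3 - 11*t^2 + 30*t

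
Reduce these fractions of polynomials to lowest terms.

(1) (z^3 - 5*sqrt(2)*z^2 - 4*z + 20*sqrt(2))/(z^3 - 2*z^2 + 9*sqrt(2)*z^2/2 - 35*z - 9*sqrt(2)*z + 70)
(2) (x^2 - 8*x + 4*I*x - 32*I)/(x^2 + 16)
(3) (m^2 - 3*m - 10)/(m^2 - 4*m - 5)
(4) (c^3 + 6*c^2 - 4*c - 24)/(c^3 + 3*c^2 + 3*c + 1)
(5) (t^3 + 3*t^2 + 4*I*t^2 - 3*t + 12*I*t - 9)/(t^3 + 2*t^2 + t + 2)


(1) = (2*z^2 + z*(4 - 10*sqrt(2)) - 20*sqrt(2))/(2*z^2 + 9*sqrt(2)*z - 70)
(2) = (x - 8)/(x - 4*I)
(3) = (m + 2)/(m + 1)
(4) = (c^3 + 6*c^2 - 4*c - 24)/(c^3 + 3*c^2 + 3*c + 1)
(5) = (t^2 + t*(3 + 3*I) + 9*I)/(t^2 + t*(2 - I) - 2*I)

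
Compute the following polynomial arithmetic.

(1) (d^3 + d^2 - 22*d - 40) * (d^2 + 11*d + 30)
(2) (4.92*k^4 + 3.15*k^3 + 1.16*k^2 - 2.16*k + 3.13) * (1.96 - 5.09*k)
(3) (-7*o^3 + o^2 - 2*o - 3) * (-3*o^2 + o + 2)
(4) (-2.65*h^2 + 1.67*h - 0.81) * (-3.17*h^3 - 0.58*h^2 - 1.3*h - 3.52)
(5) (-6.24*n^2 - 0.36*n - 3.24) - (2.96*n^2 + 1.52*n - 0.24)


(1) = d^5 + 12*d^4 + 19*d^3 - 252*d^2 - 1100*d - 1200
(2) = -25.0428*k^5 - 6.3903*k^4 + 0.2696*k^3 + 13.268*k^2 - 20.1653*k + 6.1348
(3) = 21*o^5 - 10*o^4 - 7*o^3 + 9*o^2 - 7*o - 6
(4) = 8.4005*h^5 - 3.7569*h^4 + 5.0441*h^3 + 7.6268*h^2 - 4.8254*h + 2.8512
(5) = -9.2*n^2 - 1.88*n - 3.0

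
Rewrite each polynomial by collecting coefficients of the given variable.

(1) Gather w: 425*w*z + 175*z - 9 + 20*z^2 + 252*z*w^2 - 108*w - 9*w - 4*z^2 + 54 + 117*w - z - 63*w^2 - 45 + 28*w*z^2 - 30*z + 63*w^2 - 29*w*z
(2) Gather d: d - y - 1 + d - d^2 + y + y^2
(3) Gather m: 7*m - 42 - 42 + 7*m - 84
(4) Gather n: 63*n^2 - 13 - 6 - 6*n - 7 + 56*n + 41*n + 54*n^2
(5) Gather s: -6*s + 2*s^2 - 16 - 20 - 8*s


(1) = 252*w^2*z + w*(28*z^2 + 396*z) + 16*z^2 + 144*z
(2) = -d^2 + 2*d + y^2 - 1
(3) = 14*m - 168
(4) = 117*n^2 + 91*n - 26
(5) = 2*s^2 - 14*s - 36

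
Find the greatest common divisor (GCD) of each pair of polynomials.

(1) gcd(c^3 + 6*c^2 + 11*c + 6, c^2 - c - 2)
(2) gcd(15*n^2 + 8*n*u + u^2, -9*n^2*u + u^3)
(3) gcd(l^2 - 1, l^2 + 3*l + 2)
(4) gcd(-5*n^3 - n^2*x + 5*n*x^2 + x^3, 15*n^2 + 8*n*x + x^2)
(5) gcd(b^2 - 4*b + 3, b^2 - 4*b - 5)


(1) = gcd((c + 1)*(c + 2)*(c + 3), (c - 2)*(c + 1)) = c + 1
(2) = gcd((3*n + u)*(5*n + u), u*(-3*n + u)*(3*n + u)) = 3*n + u
(3) = l + 1
(4) = 5*n + x
(5) = 1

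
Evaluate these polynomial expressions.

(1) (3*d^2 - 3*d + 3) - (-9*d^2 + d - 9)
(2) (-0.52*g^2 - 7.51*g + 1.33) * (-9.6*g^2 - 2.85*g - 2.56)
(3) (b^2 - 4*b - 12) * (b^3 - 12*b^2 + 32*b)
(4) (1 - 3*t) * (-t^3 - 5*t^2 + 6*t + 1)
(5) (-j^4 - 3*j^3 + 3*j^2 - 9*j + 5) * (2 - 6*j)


(1) = 12*d^2 - 4*d + 12
(2) = 4.992*g^4 + 73.578*g^3 + 9.9667*g^2 + 15.4351*g - 3.4048
(3) = b^5 - 16*b^4 + 68*b^3 + 16*b^2 - 384*b
(4) = 3*t^4 + 14*t^3 - 23*t^2 + 3*t + 1
(5) = 6*j^5 + 16*j^4 - 24*j^3 + 60*j^2 - 48*j + 10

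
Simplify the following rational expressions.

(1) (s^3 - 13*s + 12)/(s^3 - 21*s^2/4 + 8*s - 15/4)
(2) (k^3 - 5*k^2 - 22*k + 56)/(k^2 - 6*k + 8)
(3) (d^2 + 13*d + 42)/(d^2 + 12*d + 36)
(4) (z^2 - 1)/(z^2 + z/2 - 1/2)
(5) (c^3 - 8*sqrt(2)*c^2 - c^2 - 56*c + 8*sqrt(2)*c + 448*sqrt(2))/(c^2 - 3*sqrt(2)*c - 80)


(1) = (4*s + 16)/(4*s - 5)
(2) = (k^2 - 3*k - 28)/(k - 4)
(3) = (d + 7)/(d + 6)
(4) = (2*z - 2)/(2*z - 1)
(5) = (c^2 - c - 56)/(c + 5*sqrt(2))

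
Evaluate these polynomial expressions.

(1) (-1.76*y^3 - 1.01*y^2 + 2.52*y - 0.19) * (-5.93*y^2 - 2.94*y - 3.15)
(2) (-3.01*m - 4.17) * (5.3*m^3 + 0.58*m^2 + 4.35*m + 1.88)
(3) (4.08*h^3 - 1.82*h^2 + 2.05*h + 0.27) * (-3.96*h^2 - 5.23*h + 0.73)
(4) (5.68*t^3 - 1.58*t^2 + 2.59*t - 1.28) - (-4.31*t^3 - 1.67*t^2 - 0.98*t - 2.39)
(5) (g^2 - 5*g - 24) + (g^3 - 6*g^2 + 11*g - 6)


(1) = 10.4368*y^5 + 11.1637*y^4 - 6.4302*y^3 - 3.1006*y^2 - 7.3794*y + 0.5985
(2) = -15.953*m^4 - 23.8468*m^3 - 15.5121*m^2 - 23.7983*m - 7.8396
(3) = -16.1568*h^5 - 14.1312*h^4 + 4.379*h^3 - 13.1193*h^2 + 0.0844*h + 0.1971
(4) = 9.99*t^3 + 0.09*t^2 + 3.57*t + 1.11
(5) = g^3 - 5*g^2 + 6*g - 30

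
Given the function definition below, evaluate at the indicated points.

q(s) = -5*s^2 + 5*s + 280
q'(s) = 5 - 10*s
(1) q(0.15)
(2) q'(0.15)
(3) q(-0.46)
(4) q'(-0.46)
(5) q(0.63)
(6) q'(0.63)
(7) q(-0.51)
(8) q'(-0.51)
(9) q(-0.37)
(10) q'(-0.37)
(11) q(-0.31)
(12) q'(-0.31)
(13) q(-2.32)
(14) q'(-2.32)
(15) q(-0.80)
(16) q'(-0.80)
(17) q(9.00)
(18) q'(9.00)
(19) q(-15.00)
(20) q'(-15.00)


(1) = 280.64
(2) = 3.50
(3) = 276.64
(4) = 9.60
(5) = 281.17
(6) = -1.30
(7) = 276.15
(8) = 10.10
(9) = 277.47
(10) = 8.70
(11) = 277.97
(12) = 8.10
(13) = 241.49
(14) = 28.20
(15) = 272.80
(16) = 13.00
(17) = -80.00
(18) = -85.00
(19) = -920.00
(20) = 155.00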